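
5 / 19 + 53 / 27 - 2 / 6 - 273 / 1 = -271.11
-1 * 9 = -9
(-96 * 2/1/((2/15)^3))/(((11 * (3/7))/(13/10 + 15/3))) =-1190700/11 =-108245.45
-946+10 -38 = -974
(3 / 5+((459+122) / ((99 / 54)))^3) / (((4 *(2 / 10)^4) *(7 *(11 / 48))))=317719170409500 / 102487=3100092405.96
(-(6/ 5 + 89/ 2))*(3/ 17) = -1371/ 170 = -8.06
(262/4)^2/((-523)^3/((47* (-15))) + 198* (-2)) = 12098505/571105948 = 0.02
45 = 45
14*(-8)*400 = -44800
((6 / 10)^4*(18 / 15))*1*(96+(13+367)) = 231336 / 3125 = 74.03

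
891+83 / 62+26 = 56937 / 62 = 918.34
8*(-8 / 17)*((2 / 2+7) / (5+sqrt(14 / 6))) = -4.61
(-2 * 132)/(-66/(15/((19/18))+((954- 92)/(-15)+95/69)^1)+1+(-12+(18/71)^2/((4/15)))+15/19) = 6941392999464/220692814241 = 31.45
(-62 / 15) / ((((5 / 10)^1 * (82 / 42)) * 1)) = -4.23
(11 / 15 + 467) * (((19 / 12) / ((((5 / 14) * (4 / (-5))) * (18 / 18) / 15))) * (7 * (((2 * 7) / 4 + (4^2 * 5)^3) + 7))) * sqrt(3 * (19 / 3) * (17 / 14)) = -119442833461 * sqrt(4522) / 12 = -669335917178.36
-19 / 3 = -6.33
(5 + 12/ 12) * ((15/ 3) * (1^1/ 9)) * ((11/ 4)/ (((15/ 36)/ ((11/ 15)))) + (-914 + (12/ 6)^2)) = -15086/ 5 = -3017.20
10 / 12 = 5 / 6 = 0.83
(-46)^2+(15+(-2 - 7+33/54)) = 38207/18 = 2122.61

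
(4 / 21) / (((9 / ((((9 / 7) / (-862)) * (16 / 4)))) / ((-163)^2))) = -212552 / 63357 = -3.35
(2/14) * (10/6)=5/21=0.24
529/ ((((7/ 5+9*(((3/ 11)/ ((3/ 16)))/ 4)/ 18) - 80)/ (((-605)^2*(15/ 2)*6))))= -111112307.41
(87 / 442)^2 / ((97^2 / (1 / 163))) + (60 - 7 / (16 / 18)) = 31235731103037 / 599246639576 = 52.13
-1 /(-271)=1 /271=0.00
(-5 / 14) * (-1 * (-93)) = -465 / 14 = -33.21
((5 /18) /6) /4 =5 /432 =0.01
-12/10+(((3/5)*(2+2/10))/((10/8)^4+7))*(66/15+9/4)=-81654/302125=-0.27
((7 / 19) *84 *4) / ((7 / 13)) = 4368 / 19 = 229.89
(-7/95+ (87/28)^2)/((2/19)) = 713567/7840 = 91.02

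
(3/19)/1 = 3/19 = 0.16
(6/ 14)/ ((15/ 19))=19/ 35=0.54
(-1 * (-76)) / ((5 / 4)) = 304 / 5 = 60.80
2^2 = 4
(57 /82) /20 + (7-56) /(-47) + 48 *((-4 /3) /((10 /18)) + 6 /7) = -39376999 /539560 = -72.98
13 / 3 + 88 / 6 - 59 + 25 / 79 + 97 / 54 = -37.89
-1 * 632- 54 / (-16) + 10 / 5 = -5013 / 8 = -626.62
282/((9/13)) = 1222/3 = 407.33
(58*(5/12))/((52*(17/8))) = 145/663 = 0.22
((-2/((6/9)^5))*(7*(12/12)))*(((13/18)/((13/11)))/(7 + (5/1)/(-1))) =-2079/64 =-32.48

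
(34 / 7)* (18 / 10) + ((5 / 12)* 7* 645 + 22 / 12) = 794567 / 420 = 1891.83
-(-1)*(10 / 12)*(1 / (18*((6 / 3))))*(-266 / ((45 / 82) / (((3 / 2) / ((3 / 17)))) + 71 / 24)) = -927010 / 455103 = -2.04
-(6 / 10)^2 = -9 / 25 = -0.36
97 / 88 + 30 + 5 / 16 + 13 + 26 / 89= 44.71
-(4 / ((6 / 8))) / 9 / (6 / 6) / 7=-0.08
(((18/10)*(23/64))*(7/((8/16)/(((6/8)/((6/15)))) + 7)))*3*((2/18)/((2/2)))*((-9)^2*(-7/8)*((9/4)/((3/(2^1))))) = -2464749/111616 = -22.08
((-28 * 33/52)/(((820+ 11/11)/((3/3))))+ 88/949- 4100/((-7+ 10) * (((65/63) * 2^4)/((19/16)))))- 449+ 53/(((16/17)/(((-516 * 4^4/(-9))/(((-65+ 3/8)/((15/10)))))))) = -508671817135411/25779820352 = -19731.39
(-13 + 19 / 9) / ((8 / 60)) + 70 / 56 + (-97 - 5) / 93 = -30323 / 372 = -81.51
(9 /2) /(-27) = -1 /6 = -0.17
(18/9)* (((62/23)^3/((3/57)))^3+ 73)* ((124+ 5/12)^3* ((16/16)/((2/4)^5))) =309005384020691938110137414819/48631121859501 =6354066536104841.10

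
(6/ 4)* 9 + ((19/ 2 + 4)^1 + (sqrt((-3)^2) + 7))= 37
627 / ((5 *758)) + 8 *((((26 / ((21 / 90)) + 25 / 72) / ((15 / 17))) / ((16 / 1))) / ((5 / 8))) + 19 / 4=152228513 / 1432620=106.26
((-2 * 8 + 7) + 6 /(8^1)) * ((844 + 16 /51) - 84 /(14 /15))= -211585 /34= -6223.09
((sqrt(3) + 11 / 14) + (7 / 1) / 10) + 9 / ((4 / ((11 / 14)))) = sqrt(3) + 911 / 280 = 4.99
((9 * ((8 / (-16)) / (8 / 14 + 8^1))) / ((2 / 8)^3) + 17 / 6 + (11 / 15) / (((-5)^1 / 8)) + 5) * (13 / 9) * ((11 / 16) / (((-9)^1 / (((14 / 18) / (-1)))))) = -449449 / 194400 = -2.31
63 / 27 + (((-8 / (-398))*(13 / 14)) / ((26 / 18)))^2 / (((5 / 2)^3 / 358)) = 1700676683 / 727668375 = 2.34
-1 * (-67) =67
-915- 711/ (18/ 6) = -1152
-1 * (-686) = 686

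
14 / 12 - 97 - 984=-6479 / 6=-1079.83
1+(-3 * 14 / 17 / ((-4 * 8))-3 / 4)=89 / 272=0.33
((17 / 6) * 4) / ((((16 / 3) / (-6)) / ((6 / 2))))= -153 / 4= -38.25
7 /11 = 0.64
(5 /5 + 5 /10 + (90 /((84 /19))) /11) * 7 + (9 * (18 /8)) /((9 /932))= 23325 /11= 2120.45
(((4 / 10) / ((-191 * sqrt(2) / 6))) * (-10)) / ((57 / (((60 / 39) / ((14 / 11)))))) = 440 * sqrt(2) / 330239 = 0.00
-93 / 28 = -3.32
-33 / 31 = -1.06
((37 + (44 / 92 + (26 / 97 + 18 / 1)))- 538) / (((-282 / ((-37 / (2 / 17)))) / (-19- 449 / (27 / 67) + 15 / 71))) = 122486030691521 / 201010869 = 609350.29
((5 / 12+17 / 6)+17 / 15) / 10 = 263 / 600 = 0.44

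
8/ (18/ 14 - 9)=-1.04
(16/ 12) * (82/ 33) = 328/ 99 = 3.31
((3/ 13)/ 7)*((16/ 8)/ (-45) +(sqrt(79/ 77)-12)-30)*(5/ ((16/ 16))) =-1892/ 273 +15*sqrt(6083)/ 7007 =-6.76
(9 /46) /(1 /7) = 1.37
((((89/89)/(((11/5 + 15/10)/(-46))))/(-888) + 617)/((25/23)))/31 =116567519/6365850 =18.31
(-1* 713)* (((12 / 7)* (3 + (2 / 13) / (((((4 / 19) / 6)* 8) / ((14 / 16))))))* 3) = -18577215 / 1456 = -12759.08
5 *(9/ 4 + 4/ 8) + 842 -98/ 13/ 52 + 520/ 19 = 11340911/ 12844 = 882.97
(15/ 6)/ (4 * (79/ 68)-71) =-85/ 2256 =-0.04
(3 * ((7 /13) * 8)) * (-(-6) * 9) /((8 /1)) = 1134 /13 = 87.23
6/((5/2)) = 12/5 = 2.40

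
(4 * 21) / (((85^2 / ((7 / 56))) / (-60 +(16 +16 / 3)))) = -0.06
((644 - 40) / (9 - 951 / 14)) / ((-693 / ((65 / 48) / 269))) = 1963 / 26364690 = 0.00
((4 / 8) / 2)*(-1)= -0.25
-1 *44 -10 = -54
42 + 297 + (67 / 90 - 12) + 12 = 339.74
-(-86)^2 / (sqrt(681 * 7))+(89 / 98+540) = 53009 / 98 - 7396 * sqrt(4767) / 4767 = 433.79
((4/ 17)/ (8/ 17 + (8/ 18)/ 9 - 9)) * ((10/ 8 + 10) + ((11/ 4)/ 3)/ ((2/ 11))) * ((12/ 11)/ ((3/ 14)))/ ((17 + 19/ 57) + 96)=-13041/ 642235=-0.02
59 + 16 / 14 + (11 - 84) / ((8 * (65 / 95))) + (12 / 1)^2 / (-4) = 7867 / 728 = 10.81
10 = 10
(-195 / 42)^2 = 4225 / 196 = 21.56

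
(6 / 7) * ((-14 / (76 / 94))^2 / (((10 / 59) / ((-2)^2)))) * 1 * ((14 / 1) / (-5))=-153269256 / 9025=-16982.74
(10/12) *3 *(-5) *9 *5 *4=-2250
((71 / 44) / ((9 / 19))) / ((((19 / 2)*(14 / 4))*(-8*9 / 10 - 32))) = -355 / 135828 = -0.00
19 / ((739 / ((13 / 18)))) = 247 / 13302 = 0.02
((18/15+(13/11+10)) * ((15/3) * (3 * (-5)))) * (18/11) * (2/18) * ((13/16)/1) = -137.18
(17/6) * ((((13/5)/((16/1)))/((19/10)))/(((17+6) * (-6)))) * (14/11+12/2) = -1105/86526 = -0.01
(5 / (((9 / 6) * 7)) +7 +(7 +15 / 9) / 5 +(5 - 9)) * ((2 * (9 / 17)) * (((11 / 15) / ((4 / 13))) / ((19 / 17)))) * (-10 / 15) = -78221 / 9975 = -7.84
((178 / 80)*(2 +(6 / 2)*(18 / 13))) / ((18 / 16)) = 1424 / 117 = 12.17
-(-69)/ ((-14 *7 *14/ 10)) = -345/ 686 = -0.50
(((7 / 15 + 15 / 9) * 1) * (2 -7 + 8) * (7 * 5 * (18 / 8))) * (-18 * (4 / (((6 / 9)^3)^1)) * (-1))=122472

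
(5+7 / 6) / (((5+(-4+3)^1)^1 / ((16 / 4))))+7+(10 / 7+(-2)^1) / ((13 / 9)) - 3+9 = 10249 / 546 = 18.77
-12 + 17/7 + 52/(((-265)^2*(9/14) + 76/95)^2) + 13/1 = 239681856649864/69907207669327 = 3.43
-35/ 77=-5/ 11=-0.45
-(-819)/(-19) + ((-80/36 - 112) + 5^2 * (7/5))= -20918/171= -122.33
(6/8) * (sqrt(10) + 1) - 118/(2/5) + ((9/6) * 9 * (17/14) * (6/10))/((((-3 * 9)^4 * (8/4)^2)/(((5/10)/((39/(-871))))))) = -6486730619/22044960 + 3 * sqrt(10)/4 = -291.88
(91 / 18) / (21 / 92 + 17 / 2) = 4186 / 7227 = 0.58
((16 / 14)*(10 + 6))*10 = 1280 / 7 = 182.86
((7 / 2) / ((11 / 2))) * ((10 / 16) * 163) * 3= 194.49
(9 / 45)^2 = 1 / 25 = 0.04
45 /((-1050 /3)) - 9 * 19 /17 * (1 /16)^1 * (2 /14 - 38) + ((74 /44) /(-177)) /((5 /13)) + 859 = 467435527 /529584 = 882.65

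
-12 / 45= -4 / 15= -0.27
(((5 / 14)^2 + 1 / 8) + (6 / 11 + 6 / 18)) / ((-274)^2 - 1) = 2927 / 194234040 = 0.00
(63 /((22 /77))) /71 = 441 /142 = 3.11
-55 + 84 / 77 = -593 / 11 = -53.91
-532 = -532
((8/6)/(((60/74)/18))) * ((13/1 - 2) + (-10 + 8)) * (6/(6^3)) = 37/5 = 7.40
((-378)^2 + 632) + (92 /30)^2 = 32293216 /225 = 143525.40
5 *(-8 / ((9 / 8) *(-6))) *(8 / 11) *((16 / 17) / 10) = 2048 / 5049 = 0.41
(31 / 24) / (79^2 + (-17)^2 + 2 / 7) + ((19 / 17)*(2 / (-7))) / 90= -6560879 / 1958302080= -0.00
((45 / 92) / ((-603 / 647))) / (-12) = 3235 / 73968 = 0.04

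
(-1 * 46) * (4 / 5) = -184 / 5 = -36.80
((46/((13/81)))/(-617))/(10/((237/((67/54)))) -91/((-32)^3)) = -781276741632/92719463369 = -8.43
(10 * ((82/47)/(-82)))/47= -10/2209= -0.00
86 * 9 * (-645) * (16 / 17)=-7987680 / 17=-469863.53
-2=-2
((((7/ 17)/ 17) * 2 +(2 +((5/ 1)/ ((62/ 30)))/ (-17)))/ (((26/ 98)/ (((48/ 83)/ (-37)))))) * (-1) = 40165104/ 357670157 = 0.11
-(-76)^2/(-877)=6.59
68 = 68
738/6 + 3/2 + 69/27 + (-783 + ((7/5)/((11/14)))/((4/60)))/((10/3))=-49414/495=-99.83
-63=-63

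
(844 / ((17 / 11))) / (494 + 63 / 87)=269236 / 243899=1.10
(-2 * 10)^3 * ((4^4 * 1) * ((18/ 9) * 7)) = -28672000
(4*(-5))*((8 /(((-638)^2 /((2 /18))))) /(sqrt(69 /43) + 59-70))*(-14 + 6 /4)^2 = 0.00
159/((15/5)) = 53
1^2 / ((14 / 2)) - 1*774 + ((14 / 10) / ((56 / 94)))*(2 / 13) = -703881 / 910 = -773.50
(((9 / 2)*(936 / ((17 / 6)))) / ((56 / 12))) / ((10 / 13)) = 246402 / 595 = 414.12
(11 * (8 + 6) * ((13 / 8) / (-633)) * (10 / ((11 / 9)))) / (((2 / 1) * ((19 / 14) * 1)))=-9555 / 8018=-1.19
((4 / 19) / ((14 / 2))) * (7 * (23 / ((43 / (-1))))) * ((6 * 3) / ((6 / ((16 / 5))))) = -4416 / 4085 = -1.08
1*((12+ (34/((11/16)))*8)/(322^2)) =1121/285131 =0.00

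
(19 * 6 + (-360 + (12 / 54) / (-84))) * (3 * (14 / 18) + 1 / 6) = -464945 / 756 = -615.01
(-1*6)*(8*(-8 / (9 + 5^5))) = 192 / 1567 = 0.12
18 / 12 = 3 / 2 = 1.50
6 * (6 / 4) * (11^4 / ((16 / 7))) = 922383 / 16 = 57648.94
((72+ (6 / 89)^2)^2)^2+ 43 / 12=1269816587260210932455275 / 47239065668424972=26880645.70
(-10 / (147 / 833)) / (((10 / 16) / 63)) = -5712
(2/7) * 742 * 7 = 1484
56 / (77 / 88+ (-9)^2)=448 / 655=0.68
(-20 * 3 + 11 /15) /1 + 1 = -874 /15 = -58.27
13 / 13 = 1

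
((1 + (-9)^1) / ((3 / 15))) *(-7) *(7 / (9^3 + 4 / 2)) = 1960 / 731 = 2.68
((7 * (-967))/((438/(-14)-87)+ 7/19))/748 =900277/11730884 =0.08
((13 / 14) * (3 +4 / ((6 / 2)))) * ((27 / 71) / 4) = 1521 / 3976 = 0.38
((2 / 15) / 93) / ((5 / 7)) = 14 / 6975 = 0.00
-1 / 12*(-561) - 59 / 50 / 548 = 1280891 / 27400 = 46.75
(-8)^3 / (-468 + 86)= 256 / 191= 1.34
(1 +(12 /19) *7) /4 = 103 /76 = 1.36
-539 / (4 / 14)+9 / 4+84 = -7201 / 4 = -1800.25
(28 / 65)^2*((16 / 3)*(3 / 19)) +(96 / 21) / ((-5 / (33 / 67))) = -11070944 / 37648975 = -0.29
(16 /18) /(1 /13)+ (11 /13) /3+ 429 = 51578 /117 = 440.84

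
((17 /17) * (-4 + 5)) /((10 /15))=3 /2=1.50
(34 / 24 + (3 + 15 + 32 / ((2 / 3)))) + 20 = 1049 / 12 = 87.42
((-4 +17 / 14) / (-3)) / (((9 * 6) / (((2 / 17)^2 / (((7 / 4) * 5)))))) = 0.00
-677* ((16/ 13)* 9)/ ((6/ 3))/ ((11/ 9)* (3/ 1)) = -146232/ 143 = -1022.60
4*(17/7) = 68/7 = 9.71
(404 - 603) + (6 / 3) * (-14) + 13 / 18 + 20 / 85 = -69169 / 306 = -226.04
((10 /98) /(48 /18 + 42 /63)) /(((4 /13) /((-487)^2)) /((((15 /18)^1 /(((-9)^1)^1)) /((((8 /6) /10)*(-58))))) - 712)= -231239775 /5378328028304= -0.00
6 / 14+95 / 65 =172 / 91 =1.89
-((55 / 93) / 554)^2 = -3025 / 2654516484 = -0.00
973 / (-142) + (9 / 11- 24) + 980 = 1483847 / 1562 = 949.97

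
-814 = -814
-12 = -12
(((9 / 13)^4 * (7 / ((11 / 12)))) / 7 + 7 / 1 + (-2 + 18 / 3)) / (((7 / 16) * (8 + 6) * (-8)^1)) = -3534613 / 15394379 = -0.23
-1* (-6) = 6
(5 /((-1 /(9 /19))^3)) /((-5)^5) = 729 /4286875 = 0.00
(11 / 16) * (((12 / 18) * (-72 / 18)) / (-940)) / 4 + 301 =6790571 / 22560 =301.00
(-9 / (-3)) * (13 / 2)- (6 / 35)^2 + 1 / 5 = 48193 / 2450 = 19.67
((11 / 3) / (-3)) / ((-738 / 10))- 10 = -33155 / 3321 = -9.98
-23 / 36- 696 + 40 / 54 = -75157 / 108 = -695.90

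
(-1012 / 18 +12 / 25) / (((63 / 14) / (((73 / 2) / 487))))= -915566 / 986175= -0.93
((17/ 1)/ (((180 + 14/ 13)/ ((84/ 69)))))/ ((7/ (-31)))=-0.51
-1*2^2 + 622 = 618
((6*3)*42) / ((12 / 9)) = 567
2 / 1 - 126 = -124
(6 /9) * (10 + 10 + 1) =14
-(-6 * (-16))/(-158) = 48/79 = 0.61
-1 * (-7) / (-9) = -7 / 9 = -0.78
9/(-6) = -3/2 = -1.50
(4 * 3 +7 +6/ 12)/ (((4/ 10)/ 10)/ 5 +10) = 1625/ 834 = 1.95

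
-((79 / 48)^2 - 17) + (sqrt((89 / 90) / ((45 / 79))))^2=8308543 / 518400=16.03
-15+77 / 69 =-958 / 69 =-13.88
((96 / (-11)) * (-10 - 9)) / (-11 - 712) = -0.23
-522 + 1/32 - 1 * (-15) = -506.97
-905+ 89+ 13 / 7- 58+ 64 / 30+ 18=-89461 / 105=-852.01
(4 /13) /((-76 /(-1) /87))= 87 /247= 0.35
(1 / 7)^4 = 0.00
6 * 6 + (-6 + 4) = 34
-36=-36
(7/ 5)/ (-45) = -7/ 225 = -0.03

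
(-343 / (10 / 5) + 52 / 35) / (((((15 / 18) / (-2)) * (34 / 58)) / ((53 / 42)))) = 18291837 / 20825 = 878.36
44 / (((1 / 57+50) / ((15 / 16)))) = 9405 / 11404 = 0.82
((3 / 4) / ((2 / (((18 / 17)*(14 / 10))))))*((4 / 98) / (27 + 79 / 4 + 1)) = 54 / 113645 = 0.00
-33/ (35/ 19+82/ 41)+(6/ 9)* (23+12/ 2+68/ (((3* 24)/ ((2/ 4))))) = 11.06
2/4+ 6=6.50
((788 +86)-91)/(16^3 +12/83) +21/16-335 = -333.50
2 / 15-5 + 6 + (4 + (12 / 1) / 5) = 113 / 15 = 7.53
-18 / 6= -3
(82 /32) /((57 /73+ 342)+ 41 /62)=92783 /12435352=0.01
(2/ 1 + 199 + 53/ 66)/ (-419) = -13319/ 27654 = -0.48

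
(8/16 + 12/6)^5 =3125/32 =97.66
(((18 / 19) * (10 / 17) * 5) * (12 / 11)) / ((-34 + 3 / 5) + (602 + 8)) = 18000 / 3414433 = 0.01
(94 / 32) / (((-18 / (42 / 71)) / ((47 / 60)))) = -15463 / 204480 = -0.08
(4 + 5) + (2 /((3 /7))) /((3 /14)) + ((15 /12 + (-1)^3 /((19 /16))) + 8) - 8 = 21331 /684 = 31.19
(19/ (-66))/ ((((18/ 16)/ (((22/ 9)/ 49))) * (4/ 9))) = -38/ 1323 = -0.03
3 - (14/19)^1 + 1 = 62/19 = 3.26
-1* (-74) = 74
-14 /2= -7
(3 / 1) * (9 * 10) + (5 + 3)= 278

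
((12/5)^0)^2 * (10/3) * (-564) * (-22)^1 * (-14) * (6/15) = -231616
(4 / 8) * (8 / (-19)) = -4 / 19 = -0.21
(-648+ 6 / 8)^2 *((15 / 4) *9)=904894335 / 64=14138973.98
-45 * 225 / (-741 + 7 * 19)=10125 / 608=16.65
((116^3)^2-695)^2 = 5936027038444735593938641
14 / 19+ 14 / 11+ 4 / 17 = 7976 / 3553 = 2.24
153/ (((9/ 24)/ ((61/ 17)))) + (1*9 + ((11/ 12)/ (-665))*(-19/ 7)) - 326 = 3372191/ 2940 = 1147.00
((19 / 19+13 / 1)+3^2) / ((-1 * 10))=-23 / 10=-2.30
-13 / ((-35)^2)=-13 / 1225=-0.01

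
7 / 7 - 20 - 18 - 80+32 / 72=-1049 / 9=-116.56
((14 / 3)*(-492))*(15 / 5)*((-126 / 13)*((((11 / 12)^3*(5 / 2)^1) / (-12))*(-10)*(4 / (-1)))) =-66849475 / 156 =-428522.28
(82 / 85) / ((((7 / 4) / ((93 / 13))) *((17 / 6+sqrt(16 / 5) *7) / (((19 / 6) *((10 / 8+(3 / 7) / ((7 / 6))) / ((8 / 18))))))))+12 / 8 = 75765696 / 119407561+2480295492 *sqrt(5) / 1449948955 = 4.46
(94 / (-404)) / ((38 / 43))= -2021 / 7676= -0.26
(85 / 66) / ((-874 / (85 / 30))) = -1445 / 346104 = -0.00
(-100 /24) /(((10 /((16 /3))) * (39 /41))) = -820 /351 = -2.34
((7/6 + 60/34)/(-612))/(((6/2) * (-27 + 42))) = -299/2809080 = -0.00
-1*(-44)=44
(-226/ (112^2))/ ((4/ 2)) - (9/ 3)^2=-113009/ 12544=-9.01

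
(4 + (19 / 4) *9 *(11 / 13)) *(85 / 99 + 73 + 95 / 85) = 263600465 / 87516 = 3012.03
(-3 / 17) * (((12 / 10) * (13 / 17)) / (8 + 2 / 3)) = -27 / 1445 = -0.02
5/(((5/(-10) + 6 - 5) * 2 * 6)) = 5/6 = 0.83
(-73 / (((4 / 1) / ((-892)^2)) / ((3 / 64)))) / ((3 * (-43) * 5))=3630217 / 3440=1055.30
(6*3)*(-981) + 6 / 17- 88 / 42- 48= -17707.74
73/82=0.89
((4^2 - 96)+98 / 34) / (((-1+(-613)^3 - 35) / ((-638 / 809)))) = -836418 / 3167954493049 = -0.00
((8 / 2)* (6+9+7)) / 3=29.33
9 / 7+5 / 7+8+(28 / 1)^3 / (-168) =-120.67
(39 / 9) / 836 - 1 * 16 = -40115 / 2508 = -15.99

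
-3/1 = -3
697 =697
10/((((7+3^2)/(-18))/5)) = -225/4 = -56.25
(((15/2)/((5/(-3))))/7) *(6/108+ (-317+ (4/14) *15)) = 39395/196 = 200.99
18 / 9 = 2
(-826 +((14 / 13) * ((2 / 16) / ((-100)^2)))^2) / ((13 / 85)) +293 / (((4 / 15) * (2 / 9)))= -456.39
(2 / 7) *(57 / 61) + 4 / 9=2734 / 3843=0.71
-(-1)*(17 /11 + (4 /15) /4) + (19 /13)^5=507320273 /61263345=8.28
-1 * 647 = -647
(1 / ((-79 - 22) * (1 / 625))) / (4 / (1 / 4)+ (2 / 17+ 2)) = -10625 / 31108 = -0.34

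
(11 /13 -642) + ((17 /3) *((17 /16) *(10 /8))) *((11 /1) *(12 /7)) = -726885 /1456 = -499.23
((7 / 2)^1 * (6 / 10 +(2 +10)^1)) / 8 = 441 / 80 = 5.51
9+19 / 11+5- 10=63 / 11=5.73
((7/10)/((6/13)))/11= 91/660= 0.14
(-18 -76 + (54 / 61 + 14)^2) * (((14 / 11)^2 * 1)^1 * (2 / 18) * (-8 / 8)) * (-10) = 310130800 / 1350723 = 229.60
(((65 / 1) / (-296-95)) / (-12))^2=4225 / 22014864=0.00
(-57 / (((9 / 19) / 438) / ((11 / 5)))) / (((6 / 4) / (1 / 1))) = -1159532 / 15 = -77302.13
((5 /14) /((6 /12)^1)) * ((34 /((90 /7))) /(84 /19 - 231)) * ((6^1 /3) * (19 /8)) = -6137 /154980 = -0.04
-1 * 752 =-752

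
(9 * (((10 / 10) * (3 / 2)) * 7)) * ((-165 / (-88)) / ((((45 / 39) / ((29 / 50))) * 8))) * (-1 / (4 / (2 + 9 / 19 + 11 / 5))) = -7909083 / 608000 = -13.01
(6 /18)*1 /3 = 1 /9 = 0.11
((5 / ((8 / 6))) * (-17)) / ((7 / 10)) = -1275 / 14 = -91.07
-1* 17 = -17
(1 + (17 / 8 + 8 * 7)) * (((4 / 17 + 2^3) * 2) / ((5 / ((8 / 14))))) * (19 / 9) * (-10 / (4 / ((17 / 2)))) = -44935 / 9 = -4992.78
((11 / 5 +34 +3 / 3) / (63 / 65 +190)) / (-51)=-806 / 211021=-0.00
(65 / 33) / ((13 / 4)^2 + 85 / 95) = 19760 / 114939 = 0.17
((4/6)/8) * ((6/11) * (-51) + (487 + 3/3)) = 2531/66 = 38.35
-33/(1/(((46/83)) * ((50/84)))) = -6325/581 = -10.89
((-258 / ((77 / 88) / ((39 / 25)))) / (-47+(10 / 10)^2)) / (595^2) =40248 / 1424950625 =0.00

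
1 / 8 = 0.12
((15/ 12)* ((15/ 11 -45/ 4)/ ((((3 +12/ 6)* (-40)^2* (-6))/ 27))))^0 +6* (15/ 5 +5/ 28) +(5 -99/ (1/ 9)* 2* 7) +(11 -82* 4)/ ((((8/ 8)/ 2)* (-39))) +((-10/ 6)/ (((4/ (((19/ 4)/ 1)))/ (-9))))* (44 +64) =-11475743/ 1092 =-10508.92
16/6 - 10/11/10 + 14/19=2077/627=3.31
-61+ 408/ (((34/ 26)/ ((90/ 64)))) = 1511/ 4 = 377.75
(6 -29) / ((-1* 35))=23 / 35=0.66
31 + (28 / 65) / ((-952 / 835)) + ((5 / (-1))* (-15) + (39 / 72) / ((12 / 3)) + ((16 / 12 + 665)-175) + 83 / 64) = 8463597 / 14144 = 598.39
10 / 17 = 0.59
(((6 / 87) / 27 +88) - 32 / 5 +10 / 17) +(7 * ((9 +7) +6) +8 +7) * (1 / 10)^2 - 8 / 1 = 101004919 / 1331100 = 75.88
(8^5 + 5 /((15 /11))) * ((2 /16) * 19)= 1867985 /24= 77832.71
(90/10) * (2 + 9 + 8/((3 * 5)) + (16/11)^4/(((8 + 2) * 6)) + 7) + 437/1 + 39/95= 841327288/1390895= 604.88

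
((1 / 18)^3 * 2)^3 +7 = 173564379073 / 24794911296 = 7.00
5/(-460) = -1/92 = -0.01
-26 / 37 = -0.70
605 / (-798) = -605 / 798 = -0.76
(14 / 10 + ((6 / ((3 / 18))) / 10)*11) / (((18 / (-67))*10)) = -15.26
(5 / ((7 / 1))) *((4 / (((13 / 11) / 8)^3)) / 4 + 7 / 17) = 58002015 / 261443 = 221.85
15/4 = 3.75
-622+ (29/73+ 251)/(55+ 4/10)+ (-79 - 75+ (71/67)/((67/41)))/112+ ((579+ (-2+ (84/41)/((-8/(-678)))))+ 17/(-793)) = 43559338044674385/330542495292464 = 131.78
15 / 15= 1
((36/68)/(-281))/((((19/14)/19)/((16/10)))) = -1008/23885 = -0.04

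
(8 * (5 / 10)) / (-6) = -2 / 3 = -0.67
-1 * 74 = -74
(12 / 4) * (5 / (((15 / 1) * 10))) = 1 / 10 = 0.10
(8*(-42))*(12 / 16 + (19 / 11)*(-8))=48300 / 11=4390.91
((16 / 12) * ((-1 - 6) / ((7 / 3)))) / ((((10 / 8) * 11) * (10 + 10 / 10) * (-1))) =16 / 605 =0.03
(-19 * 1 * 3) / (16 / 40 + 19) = -285 / 97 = -2.94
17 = 17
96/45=32/15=2.13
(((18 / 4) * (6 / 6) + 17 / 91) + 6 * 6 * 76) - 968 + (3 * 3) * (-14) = 299697 / 182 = 1646.69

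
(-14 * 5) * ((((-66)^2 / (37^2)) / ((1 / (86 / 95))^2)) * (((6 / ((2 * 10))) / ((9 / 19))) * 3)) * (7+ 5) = -2706225984 / 650275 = -4161.66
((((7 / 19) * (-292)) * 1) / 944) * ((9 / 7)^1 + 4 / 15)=-11899 / 67260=-0.18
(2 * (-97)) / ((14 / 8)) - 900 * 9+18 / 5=-287254 / 35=-8207.26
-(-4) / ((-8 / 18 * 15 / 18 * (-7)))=54 / 35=1.54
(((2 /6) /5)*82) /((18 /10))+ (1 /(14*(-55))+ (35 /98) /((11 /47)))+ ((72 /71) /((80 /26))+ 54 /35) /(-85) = 4.54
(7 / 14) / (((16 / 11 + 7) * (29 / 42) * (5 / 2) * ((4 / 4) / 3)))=462 / 4495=0.10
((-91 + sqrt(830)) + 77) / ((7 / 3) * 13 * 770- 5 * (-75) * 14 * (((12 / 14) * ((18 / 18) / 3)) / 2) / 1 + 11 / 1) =-42 / 72353 + 3 * sqrt(830) / 72353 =0.00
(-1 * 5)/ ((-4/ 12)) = 15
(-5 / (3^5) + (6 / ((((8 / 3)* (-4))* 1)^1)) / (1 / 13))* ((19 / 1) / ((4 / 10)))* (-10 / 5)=2708545 / 3888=696.64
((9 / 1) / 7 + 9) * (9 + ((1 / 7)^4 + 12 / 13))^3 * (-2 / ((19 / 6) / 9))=-231076907469606290688 / 4044437961419401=-57134.49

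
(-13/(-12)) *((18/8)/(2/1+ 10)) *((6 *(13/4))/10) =507/1280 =0.40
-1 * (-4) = 4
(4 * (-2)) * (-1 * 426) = 3408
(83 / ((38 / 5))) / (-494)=-415 / 18772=-0.02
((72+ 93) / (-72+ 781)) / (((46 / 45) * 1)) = 7425 / 32614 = 0.23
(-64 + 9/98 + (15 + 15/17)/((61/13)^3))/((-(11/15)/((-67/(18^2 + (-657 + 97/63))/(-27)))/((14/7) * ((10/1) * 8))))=-323057403175400/3102210384889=-104.14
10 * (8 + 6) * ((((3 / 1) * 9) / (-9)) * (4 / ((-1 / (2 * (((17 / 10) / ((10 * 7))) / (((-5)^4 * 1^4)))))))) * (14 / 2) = 2856 / 3125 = 0.91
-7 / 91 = -1 / 13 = -0.08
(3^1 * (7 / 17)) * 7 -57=-822 / 17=-48.35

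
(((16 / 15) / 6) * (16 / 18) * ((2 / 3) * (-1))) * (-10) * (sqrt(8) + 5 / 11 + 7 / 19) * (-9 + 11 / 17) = -72704 * sqrt(2) / 4131- 6252544 / 863379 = -32.13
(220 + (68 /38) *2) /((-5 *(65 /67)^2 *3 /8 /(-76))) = 203405568 /21125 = 9628.67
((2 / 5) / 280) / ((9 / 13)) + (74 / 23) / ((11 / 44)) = 1865099 / 144900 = 12.87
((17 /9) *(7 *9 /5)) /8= 119 /40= 2.98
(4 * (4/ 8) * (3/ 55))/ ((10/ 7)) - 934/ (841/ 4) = -1009739/ 231275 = -4.37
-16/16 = -1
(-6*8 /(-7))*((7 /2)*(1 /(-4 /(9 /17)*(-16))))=27 /136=0.20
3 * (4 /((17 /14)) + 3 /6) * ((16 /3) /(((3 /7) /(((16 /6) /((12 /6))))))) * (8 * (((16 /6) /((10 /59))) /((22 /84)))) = 254593024 /2805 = 90764.00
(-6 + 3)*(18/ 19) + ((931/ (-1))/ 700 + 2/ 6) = -21881/ 5700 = -3.84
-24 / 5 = -4.80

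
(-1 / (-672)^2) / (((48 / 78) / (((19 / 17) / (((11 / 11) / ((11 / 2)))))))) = -2717 / 122830848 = -0.00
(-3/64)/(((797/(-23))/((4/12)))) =23/51008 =0.00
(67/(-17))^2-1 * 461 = -445.47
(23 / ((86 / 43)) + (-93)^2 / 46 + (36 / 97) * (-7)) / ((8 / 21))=9226077 / 17848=516.92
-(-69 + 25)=44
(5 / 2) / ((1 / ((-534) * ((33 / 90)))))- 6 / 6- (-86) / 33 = -32201 / 66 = -487.89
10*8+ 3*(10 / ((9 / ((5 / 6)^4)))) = 158645 / 1944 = 81.61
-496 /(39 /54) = -8928 /13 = -686.77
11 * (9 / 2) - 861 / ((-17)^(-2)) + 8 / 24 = -1492675 / 6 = -248779.17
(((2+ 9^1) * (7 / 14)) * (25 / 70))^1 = 55 / 28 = 1.96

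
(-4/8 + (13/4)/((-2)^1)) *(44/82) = -187/164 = -1.14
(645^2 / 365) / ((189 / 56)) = 73960 / 219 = 337.72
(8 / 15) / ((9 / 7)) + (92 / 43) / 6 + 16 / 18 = 9638 / 5805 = 1.66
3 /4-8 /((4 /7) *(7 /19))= -149 /4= -37.25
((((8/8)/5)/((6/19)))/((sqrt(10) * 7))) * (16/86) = 38 * sqrt(10)/22575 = 0.01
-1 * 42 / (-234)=7 / 39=0.18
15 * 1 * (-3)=-45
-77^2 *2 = -11858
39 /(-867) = -13 /289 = -0.04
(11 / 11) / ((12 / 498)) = 83 / 2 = 41.50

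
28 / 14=2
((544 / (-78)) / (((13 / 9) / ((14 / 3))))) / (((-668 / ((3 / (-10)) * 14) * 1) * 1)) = -19992 / 141115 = -0.14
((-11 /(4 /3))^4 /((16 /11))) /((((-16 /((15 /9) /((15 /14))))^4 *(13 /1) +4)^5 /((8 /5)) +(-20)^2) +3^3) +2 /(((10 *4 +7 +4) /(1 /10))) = 13324973346274542505380086716500909899339727317 /3397868203300008338804237553362015863379011522560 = 0.00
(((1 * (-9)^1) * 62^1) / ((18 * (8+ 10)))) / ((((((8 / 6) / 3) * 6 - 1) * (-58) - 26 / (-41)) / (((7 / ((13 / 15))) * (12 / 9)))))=44485 / 230334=0.19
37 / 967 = 0.04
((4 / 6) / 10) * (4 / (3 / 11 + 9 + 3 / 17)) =0.03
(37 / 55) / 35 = 37 / 1925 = 0.02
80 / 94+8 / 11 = 816 / 517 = 1.58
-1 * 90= -90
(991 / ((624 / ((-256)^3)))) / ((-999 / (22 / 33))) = 2078277632 / 116883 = 17780.84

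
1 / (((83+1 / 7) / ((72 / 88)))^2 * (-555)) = -147 / 842481860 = -0.00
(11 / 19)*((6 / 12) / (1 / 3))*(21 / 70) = 99 / 380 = 0.26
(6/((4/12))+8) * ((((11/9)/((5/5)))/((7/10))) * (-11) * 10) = -314600/63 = -4993.65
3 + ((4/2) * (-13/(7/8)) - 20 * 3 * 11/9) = -2101/21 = -100.05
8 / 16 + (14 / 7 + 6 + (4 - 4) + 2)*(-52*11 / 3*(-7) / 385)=211 / 6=35.17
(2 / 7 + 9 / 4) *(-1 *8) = -142 / 7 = -20.29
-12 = -12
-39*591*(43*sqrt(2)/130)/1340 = -76239*sqrt(2)/13400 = -8.05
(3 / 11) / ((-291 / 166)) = -166 / 1067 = -0.16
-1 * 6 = -6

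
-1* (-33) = 33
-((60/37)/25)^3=-1728/6331625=-0.00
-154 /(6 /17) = -1309 /3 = -436.33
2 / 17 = 0.12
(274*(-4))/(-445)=1096/445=2.46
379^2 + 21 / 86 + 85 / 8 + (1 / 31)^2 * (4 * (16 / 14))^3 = 16288741538581 / 113390312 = 143651.97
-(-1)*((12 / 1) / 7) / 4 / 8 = 3 / 56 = 0.05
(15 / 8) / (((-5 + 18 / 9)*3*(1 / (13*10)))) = -325 / 12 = -27.08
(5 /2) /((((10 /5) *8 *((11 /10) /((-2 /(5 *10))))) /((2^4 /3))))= -1 /33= -0.03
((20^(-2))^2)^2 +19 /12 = 121600000003 /76800000000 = 1.58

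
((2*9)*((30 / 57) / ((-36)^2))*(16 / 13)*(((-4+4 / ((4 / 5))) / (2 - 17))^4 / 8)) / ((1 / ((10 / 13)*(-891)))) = -0.00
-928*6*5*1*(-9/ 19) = 250560/ 19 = 13187.37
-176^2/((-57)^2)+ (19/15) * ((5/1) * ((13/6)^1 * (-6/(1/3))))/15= -422381/16245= -26.00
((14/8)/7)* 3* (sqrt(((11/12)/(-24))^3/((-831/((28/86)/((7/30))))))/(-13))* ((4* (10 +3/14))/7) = -121* sqrt(1310210)/1344704256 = -0.00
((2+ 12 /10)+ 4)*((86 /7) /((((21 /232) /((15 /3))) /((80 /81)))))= 6384640 /1323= 4825.88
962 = 962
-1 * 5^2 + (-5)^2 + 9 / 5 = 9 / 5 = 1.80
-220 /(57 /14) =-3080 /57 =-54.04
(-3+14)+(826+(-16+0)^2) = 1093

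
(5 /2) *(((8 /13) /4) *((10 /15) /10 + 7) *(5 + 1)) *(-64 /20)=-3392 /65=-52.18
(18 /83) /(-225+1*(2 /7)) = -126 /130559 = -0.00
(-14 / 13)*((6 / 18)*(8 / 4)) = -28 / 39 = -0.72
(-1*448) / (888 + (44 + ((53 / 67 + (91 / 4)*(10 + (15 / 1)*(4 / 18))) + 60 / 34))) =-1530816 / 4229867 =-0.36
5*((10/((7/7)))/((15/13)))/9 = 130/27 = 4.81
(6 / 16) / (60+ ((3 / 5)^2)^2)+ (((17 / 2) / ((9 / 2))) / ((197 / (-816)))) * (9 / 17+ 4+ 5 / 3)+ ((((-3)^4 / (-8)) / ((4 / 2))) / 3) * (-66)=5588391527 / 88841484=62.90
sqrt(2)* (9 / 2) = 9* sqrt(2) / 2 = 6.36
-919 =-919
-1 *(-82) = 82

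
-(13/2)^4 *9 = -16065.56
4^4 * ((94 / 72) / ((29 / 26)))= 78208 / 261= 299.65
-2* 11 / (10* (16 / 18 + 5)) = -99 / 265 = -0.37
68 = 68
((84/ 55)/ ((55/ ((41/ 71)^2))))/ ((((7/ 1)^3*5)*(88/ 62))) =156333/ 41096122375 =0.00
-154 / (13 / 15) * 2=-4620 / 13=-355.38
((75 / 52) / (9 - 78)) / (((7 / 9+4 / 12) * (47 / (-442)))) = 0.18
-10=-10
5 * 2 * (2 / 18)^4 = 0.00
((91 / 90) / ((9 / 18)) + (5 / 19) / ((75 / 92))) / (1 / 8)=3208 / 171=18.76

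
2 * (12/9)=2.67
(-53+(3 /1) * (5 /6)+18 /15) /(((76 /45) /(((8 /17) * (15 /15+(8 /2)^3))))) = -892.89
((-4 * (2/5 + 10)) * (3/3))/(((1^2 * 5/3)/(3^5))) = -151632/25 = -6065.28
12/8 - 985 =-1967/2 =-983.50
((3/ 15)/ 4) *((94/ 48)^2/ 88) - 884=-896161631/ 1013760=-884.00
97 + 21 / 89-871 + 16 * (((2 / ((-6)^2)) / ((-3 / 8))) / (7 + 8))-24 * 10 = -1013.92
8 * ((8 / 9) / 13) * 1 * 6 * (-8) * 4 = -4096 / 39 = -105.03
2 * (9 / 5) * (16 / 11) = 288 / 55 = 5.24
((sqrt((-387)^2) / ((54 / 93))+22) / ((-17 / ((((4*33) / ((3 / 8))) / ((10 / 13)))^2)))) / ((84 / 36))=-636045696 / 175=-3634546.83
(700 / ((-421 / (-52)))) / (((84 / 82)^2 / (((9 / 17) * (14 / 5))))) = 874120 / 7157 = 122.13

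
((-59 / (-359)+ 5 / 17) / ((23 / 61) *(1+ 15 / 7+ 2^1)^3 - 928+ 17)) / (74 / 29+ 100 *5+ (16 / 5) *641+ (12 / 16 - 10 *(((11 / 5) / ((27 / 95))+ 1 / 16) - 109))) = -366710558256 / 2452510165340479421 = -0.00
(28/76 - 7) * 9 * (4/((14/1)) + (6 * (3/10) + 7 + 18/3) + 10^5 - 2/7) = -567083916/95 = -5969304.38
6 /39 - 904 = -11750 /13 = -903.85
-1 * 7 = -7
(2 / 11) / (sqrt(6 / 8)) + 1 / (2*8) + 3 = 4*sqrt(3) / 33 + 49 / 16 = 3.27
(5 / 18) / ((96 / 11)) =55 / 1728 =0.03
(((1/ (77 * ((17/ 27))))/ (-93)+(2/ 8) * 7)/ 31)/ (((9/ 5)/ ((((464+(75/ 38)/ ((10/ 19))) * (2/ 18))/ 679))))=2656979035/ 1106974992816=0.00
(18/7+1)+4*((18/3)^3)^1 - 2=6059/7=865.57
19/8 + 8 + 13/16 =179/16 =11.19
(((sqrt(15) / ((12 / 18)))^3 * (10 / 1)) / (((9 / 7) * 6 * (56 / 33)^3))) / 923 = 2695275 * sqrt(15) / 185249792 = 0.06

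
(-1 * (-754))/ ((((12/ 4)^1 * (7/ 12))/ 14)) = 6032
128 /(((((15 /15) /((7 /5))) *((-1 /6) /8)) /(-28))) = 1204224 /5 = 240844.80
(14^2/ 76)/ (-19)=-49/ 361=-0.14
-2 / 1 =-2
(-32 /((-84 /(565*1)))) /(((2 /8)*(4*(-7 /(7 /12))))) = -17.94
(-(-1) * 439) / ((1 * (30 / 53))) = 23267 / 30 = 775.57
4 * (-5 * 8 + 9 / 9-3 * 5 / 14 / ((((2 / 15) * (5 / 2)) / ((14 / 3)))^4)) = -164796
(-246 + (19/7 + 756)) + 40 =3869/7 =552.71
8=8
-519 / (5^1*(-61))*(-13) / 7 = -6747 / 2135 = -3.16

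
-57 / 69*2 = -1.65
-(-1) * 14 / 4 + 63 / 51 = 161 / 34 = 4.74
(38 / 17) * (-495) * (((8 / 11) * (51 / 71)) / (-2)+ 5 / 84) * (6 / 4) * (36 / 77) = 101812545 / 650573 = 156.50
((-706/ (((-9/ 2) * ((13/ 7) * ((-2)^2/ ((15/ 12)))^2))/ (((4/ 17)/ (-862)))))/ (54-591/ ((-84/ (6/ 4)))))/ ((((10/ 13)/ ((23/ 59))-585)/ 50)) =1989155/ 664900499394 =0.00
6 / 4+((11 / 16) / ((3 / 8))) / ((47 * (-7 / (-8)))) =3049 / 1974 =1.54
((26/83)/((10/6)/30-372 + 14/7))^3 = -102503232/168834548902312873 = -0.00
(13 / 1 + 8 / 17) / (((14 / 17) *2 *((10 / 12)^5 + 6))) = 445176 / 348467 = 1.28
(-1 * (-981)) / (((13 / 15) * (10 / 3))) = 8829 / 26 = 339.58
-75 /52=-1.44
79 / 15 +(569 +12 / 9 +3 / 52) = 149671 / 260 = 575.66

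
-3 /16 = -0.19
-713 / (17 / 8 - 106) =5704 / 831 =6.86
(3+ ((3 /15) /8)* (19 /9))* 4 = 12.21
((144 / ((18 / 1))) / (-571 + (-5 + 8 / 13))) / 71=-13 / 66385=-0.00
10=10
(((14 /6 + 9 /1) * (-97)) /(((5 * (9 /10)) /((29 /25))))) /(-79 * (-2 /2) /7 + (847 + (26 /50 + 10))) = -1338988 /4105107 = -0.33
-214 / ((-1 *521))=214 / 521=0.41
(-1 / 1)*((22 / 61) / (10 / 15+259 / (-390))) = -8580 / 61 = -140.66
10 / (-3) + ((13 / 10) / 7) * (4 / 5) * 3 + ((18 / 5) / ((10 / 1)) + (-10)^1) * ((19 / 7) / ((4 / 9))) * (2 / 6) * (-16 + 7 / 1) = 72967 / 420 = 173.73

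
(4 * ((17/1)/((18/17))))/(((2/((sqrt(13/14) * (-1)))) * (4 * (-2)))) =289 * sqrt(182)/1008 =3.87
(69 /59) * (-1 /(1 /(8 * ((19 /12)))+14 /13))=-1.01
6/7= 0.86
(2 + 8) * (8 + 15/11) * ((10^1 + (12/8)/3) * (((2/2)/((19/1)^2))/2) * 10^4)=54075000/3971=13617.48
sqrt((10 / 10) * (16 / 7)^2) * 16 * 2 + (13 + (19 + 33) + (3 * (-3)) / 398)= 384803 / 2786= 138.12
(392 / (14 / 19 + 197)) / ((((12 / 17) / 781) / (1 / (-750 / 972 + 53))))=78527988 / 1869881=42.00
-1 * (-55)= 55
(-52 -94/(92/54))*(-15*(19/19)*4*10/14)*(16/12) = 6124.22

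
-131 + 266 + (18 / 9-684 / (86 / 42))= -8473 / 43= -197.05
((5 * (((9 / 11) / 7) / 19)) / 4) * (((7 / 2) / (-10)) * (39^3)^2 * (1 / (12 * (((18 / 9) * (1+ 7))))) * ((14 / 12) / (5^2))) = -24631206327 / 10700800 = -2301.81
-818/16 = -409/8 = -51.12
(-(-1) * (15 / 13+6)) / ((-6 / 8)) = -124 / 13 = -9.54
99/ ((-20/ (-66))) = 3267/ 10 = 326.70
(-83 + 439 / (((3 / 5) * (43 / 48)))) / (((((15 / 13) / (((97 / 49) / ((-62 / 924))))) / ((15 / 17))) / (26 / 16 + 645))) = -970256572857 / 90644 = -10704035.27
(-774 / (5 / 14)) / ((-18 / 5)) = 602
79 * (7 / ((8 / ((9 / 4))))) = 4977 / 32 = 155.53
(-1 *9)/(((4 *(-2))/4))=4.50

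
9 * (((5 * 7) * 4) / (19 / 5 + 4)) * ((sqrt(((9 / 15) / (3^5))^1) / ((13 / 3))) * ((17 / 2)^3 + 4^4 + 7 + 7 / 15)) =737177 * sqrt(5) / 1014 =1625.62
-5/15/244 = -1/732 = -0.00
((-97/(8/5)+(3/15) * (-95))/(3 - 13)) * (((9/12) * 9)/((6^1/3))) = 17199/640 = 26.87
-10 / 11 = -0.91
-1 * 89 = -89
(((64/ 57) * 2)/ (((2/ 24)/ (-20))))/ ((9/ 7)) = -71680/ 171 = -419.18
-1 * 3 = -3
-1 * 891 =-891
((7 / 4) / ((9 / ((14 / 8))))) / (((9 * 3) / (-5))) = -245 / 3888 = -0.06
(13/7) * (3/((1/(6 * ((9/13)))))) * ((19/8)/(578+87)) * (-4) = -81/245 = -0.33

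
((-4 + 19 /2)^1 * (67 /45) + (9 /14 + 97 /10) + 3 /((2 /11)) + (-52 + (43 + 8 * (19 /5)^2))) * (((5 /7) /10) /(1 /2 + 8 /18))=10.71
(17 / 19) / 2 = 17 / 38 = 0.45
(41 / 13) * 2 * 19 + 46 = 2156 / 13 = 165.85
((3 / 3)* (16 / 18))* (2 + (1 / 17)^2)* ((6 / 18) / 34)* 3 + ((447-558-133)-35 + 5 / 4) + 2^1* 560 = 49658779 / 58956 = 842.30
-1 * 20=-20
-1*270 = -270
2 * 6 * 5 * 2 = 120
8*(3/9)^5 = 8/243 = 0.03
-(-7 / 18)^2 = -0.15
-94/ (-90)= 47/ 45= 1.04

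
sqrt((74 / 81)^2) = 0.91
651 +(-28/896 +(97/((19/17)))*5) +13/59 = 38926015/35872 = 1085.14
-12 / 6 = -2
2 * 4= 8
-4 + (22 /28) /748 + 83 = 75209 /952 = 79.00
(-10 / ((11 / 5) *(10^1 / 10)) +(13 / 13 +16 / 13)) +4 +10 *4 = 41.69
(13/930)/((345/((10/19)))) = 13/609615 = 0.00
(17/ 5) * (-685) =-2329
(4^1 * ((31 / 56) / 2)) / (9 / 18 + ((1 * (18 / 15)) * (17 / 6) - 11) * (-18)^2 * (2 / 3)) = -155 / 229754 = -0.00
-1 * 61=-61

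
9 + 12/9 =10.33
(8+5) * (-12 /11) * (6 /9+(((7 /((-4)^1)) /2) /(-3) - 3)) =637 /22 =28.95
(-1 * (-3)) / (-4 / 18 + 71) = 27 / 637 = 0.04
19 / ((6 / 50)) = 158.33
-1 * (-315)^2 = -99225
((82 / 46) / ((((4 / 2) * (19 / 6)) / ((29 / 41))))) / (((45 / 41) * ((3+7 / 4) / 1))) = 4756 / 124545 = 0.04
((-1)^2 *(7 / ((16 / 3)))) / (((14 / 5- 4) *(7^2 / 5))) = -25 / 224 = -0.11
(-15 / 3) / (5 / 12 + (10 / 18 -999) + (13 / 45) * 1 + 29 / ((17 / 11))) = 15300 / 2995661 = 0.01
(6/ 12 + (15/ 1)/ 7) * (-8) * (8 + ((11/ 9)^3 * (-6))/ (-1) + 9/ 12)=-708661/ 1701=-416.61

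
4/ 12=0.33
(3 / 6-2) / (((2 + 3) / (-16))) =24 / 5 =4.80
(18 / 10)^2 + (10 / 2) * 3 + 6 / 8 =1899 / 100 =18.99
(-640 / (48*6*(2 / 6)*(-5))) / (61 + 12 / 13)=52 / 2415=0.02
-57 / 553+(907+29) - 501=240498 / 553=434.90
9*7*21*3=3969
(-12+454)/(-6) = -221/3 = -73.67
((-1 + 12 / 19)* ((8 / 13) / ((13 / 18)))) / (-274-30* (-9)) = 252 / 3211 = 0.08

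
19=19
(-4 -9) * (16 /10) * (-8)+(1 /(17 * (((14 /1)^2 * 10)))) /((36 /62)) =19960019 /119952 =166.40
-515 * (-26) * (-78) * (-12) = 12533040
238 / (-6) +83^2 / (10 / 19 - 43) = -162902 / 807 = -201.86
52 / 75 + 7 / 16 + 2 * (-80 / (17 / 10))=-1896931 / 20400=-92.99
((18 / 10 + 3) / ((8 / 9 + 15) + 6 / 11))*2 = 4752 / 8135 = 0.58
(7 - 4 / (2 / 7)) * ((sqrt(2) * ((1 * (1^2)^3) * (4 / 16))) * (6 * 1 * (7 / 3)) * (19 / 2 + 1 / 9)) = -8477 * sqrt(2) / 36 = -333.01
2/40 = 1/20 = 0.05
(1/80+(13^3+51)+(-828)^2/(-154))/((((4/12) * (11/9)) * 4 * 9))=-40726809/271040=-150.26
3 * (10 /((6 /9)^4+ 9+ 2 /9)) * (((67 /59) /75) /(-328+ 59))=-10854 /60547865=-0.00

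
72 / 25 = 2.88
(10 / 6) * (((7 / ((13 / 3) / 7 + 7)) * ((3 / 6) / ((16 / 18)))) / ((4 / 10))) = 2205 / 1024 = 2.15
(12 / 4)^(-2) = 1 / 9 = 0.11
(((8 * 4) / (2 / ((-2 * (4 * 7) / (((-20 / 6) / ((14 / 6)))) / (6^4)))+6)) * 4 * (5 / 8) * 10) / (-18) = -0.62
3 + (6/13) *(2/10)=201/65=3.09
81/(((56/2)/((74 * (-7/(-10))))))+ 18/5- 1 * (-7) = 3209/20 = 160.45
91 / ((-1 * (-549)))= 91 / 549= 0.17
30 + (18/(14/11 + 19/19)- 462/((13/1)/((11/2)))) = -51201/325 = -157.54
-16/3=-5.33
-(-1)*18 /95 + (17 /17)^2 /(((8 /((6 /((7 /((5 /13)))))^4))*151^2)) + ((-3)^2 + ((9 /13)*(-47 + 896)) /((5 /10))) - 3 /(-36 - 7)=7567557476774551404 /6387214846333685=1184.80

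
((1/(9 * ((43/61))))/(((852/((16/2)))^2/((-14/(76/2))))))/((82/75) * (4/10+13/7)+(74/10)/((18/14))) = -1494500/2400387725007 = -0.00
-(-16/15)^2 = -256/225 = -1.14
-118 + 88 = -30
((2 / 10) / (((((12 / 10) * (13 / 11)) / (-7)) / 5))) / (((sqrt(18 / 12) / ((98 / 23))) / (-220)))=4150300 * sqrt(6) / 2691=3777.82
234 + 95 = 329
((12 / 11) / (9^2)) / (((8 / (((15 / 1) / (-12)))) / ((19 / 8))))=-95 / 19008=-0.00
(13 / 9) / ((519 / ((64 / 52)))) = 16 / 4671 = 0.00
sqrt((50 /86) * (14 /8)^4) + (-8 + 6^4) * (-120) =-154560 + 245 * sqrt(43) /688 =-154557.66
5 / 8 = 0.62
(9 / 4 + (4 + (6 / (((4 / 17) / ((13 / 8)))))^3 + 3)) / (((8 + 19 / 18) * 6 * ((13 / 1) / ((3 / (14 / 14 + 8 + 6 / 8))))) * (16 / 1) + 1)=874416405 / 451342336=1.94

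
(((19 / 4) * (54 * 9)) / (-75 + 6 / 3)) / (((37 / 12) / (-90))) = 2493180 / 2701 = 923.06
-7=-7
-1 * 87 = -87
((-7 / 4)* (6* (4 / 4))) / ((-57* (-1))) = -7 / 38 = -0.18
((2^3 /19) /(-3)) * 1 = -8 /57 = -0.14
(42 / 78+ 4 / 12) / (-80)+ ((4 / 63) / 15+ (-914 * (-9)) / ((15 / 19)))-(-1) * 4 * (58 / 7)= 1027294913 / 98280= 10452.74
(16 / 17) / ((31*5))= 16 / 2635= 0.01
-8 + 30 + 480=502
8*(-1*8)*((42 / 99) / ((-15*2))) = 448 / 495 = 0.91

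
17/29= 0.59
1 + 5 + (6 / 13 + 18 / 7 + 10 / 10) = 913 / 91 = 10.03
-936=-936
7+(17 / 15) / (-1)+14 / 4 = 281 / 30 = 9.37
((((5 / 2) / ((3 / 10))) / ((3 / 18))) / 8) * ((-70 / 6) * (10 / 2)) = -4375 / 12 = -364.58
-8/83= -0.10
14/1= 14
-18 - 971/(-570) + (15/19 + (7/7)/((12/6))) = -4277/285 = -15.01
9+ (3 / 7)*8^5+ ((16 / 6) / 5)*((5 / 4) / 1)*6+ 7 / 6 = 14057.60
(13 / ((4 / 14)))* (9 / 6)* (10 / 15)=91 / 2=45.50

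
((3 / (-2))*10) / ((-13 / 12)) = 180 / 13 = 13.85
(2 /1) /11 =2 /11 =0.18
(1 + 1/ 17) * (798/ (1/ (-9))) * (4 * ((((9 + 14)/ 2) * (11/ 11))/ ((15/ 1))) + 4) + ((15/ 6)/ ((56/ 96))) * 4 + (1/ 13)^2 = -5401926221/ 100555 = -53721.11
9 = 9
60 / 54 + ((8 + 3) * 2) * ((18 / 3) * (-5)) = -5930 / 9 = -658.89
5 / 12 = 0.42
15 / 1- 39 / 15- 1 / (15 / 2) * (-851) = 1888 / 15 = 125.87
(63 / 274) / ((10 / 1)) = 63 / 2740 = 0.02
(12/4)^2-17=-8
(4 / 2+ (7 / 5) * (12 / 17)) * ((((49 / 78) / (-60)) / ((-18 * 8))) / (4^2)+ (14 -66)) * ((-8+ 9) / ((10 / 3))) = -71209076657 / 1527552000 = -46.62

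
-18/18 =-1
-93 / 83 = -1.12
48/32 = 3/2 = 1.50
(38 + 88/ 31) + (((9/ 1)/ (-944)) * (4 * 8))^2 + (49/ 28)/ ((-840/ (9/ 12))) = 2826765689/ 69063040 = 40.93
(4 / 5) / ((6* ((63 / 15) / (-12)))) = -8 / 21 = -0.38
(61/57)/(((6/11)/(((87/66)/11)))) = 1769/7524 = 0.24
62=62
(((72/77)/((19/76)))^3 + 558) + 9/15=1394536029/2282665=610.92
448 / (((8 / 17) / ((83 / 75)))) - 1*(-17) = 80291 / 75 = 1070.55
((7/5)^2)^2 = 3.84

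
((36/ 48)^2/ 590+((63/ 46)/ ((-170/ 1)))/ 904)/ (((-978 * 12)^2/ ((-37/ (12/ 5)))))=-0.00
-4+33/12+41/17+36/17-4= -49/68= -0.72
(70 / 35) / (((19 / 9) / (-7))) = -126 / 19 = -6.63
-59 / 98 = -0.60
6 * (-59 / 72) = -59 / 12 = -4.92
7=7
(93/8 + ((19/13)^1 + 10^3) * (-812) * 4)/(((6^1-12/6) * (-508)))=1600.76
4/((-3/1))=-4/3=-1.33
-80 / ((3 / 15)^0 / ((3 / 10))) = -24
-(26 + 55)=-81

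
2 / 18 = 1 / 9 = 0.11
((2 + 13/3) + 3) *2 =56/3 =18.67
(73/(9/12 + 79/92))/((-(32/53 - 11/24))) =-2135688/6845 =-312.01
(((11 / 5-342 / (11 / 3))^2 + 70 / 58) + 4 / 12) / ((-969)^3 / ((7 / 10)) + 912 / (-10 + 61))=-259805845243 / 40706604547321350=-0.00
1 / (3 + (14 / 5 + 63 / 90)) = 2 / 13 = 0.15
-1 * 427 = -427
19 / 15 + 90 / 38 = 1036 / 285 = 3.64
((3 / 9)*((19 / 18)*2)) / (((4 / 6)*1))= 19 / 18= 1.06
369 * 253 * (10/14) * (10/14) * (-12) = -28007100/49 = -571573.47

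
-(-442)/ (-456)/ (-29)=221/ 6612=0.03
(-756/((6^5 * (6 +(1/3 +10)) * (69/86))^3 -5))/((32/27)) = -405724221/673039423477392472328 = -0.00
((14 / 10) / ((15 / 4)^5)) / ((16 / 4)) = 1792 / 3796875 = 0.00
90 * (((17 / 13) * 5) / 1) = 588.46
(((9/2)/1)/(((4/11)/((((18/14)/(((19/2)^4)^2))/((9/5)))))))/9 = 1760/118884941287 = 0.00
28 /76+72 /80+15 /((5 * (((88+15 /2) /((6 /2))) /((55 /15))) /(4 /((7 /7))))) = 96191 /36290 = 2.65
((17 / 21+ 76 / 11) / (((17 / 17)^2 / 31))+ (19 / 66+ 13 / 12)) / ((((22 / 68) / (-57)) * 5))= -71821957 / 8470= -8479.57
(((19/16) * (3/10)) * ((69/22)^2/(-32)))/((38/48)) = -42849/309760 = -0.14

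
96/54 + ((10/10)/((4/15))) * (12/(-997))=15547/8973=1.73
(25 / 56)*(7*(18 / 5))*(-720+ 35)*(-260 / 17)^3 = 135445050000 / 4913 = 27568705.48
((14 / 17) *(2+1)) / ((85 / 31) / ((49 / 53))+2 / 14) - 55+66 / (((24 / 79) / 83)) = 962086285 / 53516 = 17977.54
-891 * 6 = -5346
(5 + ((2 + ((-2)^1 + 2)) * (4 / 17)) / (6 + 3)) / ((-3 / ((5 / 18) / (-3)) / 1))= 3865 / 24786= 0.16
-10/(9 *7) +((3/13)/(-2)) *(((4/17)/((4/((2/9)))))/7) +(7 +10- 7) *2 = 276247/13923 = 19.84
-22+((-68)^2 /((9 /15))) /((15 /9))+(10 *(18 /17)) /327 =8527566 /1853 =4602.03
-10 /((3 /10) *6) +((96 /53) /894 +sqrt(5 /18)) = -394706 /71073 +sqrt(10) /6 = -5.03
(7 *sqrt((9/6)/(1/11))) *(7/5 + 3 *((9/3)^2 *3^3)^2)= 5037061.42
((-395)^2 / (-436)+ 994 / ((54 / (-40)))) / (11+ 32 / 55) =-708419525 / 7498764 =-94.47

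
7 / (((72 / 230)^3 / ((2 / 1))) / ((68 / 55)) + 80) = 36196825 / 413742152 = 0.09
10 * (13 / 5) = 26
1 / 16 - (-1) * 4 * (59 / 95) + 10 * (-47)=-467.45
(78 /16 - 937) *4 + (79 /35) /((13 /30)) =-677639 /182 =-3723.29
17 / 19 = 0.89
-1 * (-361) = 361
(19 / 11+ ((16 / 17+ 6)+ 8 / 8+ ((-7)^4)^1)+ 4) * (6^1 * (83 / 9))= 74956138 / 561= 133611.65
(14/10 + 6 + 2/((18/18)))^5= 229345007/3125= 73390.40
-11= -11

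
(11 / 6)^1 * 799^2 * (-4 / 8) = -7022411 / 12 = -585200.92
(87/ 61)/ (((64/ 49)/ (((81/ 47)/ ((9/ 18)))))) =345303/ 91744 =3.76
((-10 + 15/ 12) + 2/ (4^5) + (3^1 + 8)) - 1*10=-3967/ 512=-7.75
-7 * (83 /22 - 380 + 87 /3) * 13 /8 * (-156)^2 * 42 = 44407508418 /11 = 4037046219.82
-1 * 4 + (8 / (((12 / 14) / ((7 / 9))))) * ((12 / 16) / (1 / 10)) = 454 / 9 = 50.44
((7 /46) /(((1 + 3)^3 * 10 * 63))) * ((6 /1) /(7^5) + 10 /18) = 84089 /40078644480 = 0.00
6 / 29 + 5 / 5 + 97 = 2848 / 29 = 98.21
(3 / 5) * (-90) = -54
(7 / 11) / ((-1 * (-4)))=7 / 44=0.16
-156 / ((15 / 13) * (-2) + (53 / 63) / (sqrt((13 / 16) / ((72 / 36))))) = 6771492 * sqrt(26) / 600889 + 60368490 / 600889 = 157.93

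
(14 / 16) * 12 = 21 / 2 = 10.50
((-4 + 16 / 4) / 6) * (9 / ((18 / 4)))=0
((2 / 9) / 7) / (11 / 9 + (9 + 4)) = 1 / 448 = 0.00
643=643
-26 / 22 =-13 / 11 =-1.18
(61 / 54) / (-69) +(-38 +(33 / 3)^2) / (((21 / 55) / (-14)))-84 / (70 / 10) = -11384233 / 3726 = -3055.35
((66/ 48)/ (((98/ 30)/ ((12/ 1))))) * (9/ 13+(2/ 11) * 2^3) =10.84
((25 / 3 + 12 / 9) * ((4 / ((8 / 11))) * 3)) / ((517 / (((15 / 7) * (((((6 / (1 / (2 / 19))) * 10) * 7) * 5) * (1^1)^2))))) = 146.14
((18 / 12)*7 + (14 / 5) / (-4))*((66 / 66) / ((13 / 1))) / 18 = 49 / 1170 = 0.04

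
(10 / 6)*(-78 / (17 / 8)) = -61.18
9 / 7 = 1.29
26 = 26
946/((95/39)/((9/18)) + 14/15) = 92235/566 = 162.96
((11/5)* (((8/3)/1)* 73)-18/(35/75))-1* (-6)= 41548/105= 395.70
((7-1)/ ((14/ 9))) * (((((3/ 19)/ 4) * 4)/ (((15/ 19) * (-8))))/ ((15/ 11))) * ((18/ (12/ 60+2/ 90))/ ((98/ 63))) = -72171/ 19600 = -3.68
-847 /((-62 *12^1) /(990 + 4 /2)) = 3388 /3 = 1129.33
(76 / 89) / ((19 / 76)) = 304 / 89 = 3.42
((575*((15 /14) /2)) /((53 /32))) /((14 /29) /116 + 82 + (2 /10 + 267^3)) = 580290000 /59388938803957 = 0.00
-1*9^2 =-81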